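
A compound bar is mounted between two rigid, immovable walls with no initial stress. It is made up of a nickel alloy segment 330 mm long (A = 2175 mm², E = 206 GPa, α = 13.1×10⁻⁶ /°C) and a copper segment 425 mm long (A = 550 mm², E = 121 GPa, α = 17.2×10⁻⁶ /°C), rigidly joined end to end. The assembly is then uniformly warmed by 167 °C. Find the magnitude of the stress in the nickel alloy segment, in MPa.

σ ≈ 125 MPa (compressive)

With the walls removed the bar would change length by δ_free = Σ αᵢΔT Lᵢ = 13.1×10⁻⁶×167×330 + 17.2×10⁻⁶×167×425 = 1.943 mm.
The walls prevent any net length change, so an axial force P (same in every segment) develops. Compatibility: P · Σ Lᵢ/(AᵢEᵢ) = δ_free.
Σ Lᵢ/(AᵢEᵢ) = 330/(2175×206×10³) + 425/(550×121×10³) = 7.123×10⁻⁶ mm/N.
P = 1.943 / 7.123×10⁻⁶ = 272700 N = 272.7 kN, compressive.
σ_{nickel alloy} = P / A = 272700 / 2175 = 125.4 MPa.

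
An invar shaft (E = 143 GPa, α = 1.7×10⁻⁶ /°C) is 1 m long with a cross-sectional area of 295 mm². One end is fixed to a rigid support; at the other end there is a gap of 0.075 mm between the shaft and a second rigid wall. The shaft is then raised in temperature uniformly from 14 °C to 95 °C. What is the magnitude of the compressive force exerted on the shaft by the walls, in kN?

P ≈ 2.64 kN

If the wall were absent the shaft would grow by αΔT L = 1.7×10⁻⁶ × 81 × 1000 = 0.1377 mm.
This exceeds the 0.075 mm gap, so the wall pushes back. The portion of expansion that must be recovered elastically is δ_free − gap = 0.1377 − 0.075 = 0.0627 mm.
Compatibility: PL/(AE) = 0.0627 mm, so σ = P/A = E × (0.0627/1000) = 8.966 MPa.
P = σA = 8.966 × 295 = 2.645 kN.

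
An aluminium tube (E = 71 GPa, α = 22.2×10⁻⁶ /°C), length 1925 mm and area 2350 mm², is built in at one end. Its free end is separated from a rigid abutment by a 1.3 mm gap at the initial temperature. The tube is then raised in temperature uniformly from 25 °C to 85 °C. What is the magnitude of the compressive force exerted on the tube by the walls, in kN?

P ≈ 110 kN

If the wall were absent the tube would grow by αΔT L = 22.2×10⁻⁶ × 60 × 1925 = 2.564 mm.
The gap closes (δ_free > 1.3 mm) and the wall then resists a further 2.564 − 1.3 = 1.264 mm of expansion.
Compatibility: PL/(AE) = 1.264 mm, so σ = P/A = E × (1.264/1925) = 46.62 MPa.
P = σA = 46.62 × 2350 = 109.6 kN.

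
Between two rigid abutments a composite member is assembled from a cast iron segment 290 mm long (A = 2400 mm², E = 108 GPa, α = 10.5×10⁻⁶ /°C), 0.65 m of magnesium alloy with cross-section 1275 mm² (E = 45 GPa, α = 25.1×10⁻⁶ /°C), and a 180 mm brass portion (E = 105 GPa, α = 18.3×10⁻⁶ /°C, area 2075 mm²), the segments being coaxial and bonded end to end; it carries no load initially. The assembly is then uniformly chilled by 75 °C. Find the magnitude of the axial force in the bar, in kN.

With the walls removed the bar would change length by δ_free = Σ αᵢΔT Lᵢ = 10.5×10⁻⁶×75×290 + 25.1×10⁻⁶×75×650 + 18.3×10⁻⁶×75×180 = 1.699 mm.
The rigid supports impose zero overall length change; the single axial force P common to all segments must satisfy P Σ Lᵢ/(AᵢEᵢ) = δ_free.
Σ Lᵢ/(AᵢEᵢ) = 290/(2400×108×10³) + 650/(1275×45×10³) + 180/(2075×105×10³) = 1.327×10⁻⁵ mm/N.
So P = 1.699 / 1.327×10⁻⁵ = 128 kN, tensile.

P ≈ 128 kN (tensile)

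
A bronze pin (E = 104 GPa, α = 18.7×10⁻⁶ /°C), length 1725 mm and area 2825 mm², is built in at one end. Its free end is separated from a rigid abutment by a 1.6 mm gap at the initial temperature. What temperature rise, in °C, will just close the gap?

ΔT ≈ 49.6 °C

Contact occurs when the free expansion equals the gap: αΔT L = 1.6 mm.
ΔT = 1.6 / (18.7×10⁻⁶ × 1725) = 49.6 °C.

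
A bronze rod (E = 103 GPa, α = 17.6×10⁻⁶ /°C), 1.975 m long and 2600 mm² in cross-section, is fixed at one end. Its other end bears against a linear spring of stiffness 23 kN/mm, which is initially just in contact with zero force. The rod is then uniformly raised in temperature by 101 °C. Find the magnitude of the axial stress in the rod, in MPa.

Free thermal expansion: δ_free = αΔT L = 17.6×10⁻⁶ × 101 × 1975 = 3.511 mm.
With a force P in the spring, the elastic change of the rod is PL/(AE) and that of the spring is P/k; compatibility requires their sum to equal δ_free.
So P = δ_free / [L/(AE) + 1/k] = 3.511 / [ 1975/(2600×103×10³) + 1/(23×10³) ].
P = 3.511 / 5.085×10⁻⁵ = 69040 N.
σ = P/A = 69040/2600 = 26.55 MPa.

σ ≈ 26.6 MPa (compressive)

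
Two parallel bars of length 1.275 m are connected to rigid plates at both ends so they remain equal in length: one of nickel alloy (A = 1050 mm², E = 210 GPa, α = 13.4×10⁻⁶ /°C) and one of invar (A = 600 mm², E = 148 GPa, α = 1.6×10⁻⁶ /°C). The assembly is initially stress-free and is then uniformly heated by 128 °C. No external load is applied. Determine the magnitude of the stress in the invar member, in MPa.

The nickel alloy has the larger α, so on heating it would change length more than the invar if both were free. The rigid plates force a common final length, so the nickel alloy is put into compression and the invar into tension, with equal and opposite forces P (no external load).
Setting the final lengths equal and cancelling L: (α₁ − α₂)ΔT = P/(A₁E₁) + P/(A₂E₂).
|α₁ − α₂|·ΔT = 11.8×10⁻⁶ × 128 = 0.00151.
1/(A₁E₁) + 1/(A₂E₂) = 1/(1050×210×10³) + 1/(600×148×10³) = 1.58×10⁻⁸ N⁻¹.
So P = 0.00151 / 1.58×10⁻⁸ = 95.62 kN.
σ_{invar} = P/A₂ = 95620/600 = 159.4 MPa, tensile.

σ ≈ 159 MPa (tensile)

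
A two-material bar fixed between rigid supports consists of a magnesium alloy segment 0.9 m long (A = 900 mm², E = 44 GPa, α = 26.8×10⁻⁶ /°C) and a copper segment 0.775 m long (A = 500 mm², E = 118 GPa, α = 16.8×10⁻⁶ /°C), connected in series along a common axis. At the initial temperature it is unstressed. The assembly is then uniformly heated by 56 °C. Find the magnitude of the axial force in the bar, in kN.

P ≈ 58 kN (compressive)

If the supports were absent, the total length change would be Σ αᵢΔT Lᵢ = 26.8×10⁻⁶×56×900 + 16.8×10⁻⁶×56×775 = 2.08 mm.
Since the ends are fixed, an axial force P builds up, equal in every segment, with P · Σ Lᵢ/(AᵢEᵢ) = δ_free.
Σ Lᵢ/(AᵢEᵢ) = 900/(900×44×10³) + 775/(500×118×10³) = 3.586×10⁻⁵ mm/N.
Hence P = δ_free / Σ(L/AE) = 2.08/3.586×10⁻⁵ = 57.99 kN (compressive).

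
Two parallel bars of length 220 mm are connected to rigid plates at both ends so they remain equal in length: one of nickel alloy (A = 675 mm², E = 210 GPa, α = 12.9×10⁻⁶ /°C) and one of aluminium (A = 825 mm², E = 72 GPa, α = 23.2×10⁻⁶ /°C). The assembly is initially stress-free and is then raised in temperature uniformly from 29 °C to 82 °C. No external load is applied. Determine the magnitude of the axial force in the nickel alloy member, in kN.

P ≈ 22.9 kN (tensile in the nickel alloy)

The aluminium has the larger α, so on heating it would change length more than the nickel alloy if both were free. The rigid plates force a common final length, so the aluminium is put into compression and the nickel alloy into tension, with equal and opposite forces P (no external load).
Setting the final lengths equal and cancelling L: (α₁ − α₂)ΔT = P/(A₁E₁) + P/(A₂E₂).
|α₁ − α₂|·ΔT = 10.3×10⁻⁶ × 53 = 0.0005459.
1/(A₁E₁) + 1/(A₂E₂) = 1/(675×210×10³) + 1/(825×72×10³) = 2.389×10⁻⁸ N⁻¹.
P = 0.0005459 / 2.389×10⁻⁸ = 22850 N = 22.85 kN.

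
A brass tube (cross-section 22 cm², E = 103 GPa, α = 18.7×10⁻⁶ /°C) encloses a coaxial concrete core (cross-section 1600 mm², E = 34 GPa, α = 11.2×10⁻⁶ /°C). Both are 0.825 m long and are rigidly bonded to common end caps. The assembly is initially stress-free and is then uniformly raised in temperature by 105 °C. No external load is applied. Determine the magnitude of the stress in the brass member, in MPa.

Both members must finish at the same length. With the larger α, the brass tends to over-expand; the plates restrain it, putting the brass in compression and the concrete in tension. With no external load the two internal forces are equal and opposite, magnitude P.
Compatibility of the two members (thermal + elastic change equal): (α₁ − α₂)ΔT = P·[1/(A₁E₁) + 1/(A₂E₂)].
|α₁ − α₂|·ΔT = 7.5×10⁻⁶ × 105 = 0.0007875.
1/(A₁E₁) + 1/(A₂E₂) = 1/(2200×103×10³) + 1/(1600×34×10³) = 2.28×10⁻⁸ N⁻¹.
P = 0.0007875 / 2.28×10⁻⁸ = 34550 N = 34.55 kN.
σ_{brass} = P/A₁ = 34550/2200 = 15.7 MPa, compressive.

σ ≈ 15.7 MPa (compressive)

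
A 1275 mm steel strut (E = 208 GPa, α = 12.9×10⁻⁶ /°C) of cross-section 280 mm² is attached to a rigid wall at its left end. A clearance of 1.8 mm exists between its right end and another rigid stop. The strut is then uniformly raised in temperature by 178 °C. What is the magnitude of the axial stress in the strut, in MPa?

σ ≈ 184 MPa (compressive)

Unrestrained expansion: δ_free = αΔT L = 12.9×10⁻⁶ × 178 × 1275 = 2.928 mm.
The gap closes (δ_free > 1.8 mm) and the wall then resists a further 2.928 − 1.8 = 1.128 mm of expansion.
So σ = E(δ_free − g)/L = 208×10³ × 1.128/1275 = 184 MPa.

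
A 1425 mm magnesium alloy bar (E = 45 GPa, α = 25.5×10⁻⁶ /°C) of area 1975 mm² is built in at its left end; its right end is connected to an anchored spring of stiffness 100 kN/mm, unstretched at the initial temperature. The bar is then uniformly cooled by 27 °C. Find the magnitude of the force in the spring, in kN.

Free thermal contraction: δ_free = αΔT L = 25.5×10⁻⁶ × 27 × 1425 = 0.9811 mm.
Let P be the tensile force in the spring. The bar extends elastically by PL/(AE) and the spring stretches by P/k; together these equal δ_free.
So P = δ_free / [L/(AE) + 1/k] = 0.9811 / [ 1425/(1975×45×10³) + 1/(100×10³) ].
P = 0.9811 / 2.603×10⁻⁵ = 37690 N.

P ≈ 37.7 kN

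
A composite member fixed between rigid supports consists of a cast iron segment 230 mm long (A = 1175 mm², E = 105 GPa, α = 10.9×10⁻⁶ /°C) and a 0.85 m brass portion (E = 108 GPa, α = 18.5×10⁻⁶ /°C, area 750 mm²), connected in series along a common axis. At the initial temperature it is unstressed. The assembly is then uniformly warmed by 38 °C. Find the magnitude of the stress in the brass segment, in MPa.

σ ≈ 74.7 MPa (compressive)

With the walls removed the bar would change length by δ_free = Σ αᵢΔT Lᵢ = 10.9×10⁻⁶×38×230 + 18.5×10⁻⁶×38×850 = 0.6928 mm.
Since the ends are fixed, an axial force P builds up, equal in every segment, with P · Σ Lᵢ/(AᵢEᵢ) = δ_free.
The series flexibility is Σ Lᵢ/(AᵢEᵢ) = 230/(1175×105×10³) + 850/(750×108×10³) = 1.236×10⁻⁵ mm/N.
So P = 0.6928 / 1.236×10⁻⁵ = 56.06 kN, compressive.
σ_{brass} = P / A = 56060 / 750 = 74.75 MPa.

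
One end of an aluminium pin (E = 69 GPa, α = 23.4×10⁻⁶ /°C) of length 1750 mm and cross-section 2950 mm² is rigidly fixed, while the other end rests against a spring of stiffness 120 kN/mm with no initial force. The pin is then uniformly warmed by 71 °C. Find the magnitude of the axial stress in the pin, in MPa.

Free thermal expansion: δ_free = αΔT L = 23.4×10⁻⁶ × 71 × 1750 = 2.907 mm.
With a force P in the spring, the elastic change of the pin is PL/(AE) and that of the spring is P/k; compatibility requires their sum to equal δ_free.
So P = δ_free / [L/(AE) + 1/k] = 2.907 / [ 1750/(2950×69×10³) + 1/(120×10³) ].
P = 2.907 / 1.693×10⁻⁵ = 171700 N.
σ = P/A = 171700/2950 = 58.21 MPa.

σ ≈ 58.2 MPa (compressive)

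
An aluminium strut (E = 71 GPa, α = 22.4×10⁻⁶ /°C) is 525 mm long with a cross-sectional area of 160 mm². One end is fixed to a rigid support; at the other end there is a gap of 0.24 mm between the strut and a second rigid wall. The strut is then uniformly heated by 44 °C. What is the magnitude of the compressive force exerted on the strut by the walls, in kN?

P ≈ 6 kN

If the wall were absent the strut would grow by αΔT L = 22.4×10⁻⁶ × 44 × 525 = 0.5174 mm.
After closing the 0.24 mm clearance, 0.5174 − 0.24 = 0.2774 mm of expansion remains to be suppressed by the wall.
That suppressed elongation corresponds to σ = E·Δ/L = 71×10³ × 0.2774/525 = 37.52 MPa.
P = σA = 37.52 × 160 = 6.003 kN.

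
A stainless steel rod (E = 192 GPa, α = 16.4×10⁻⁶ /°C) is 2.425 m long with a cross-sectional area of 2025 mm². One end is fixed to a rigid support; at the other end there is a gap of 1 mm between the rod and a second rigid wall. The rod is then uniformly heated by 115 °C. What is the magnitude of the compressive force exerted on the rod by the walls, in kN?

P ≈ 573 kN

Unrestrained expansion: δ_free = αΔT L = 16.4×10⁻⁶ × 115 × 2425 = 4.574 mm.
This exceeds the 1 mm gap, so the wall pushes back. The portion of expansion that must be recovered elastically is δ_free − gap = 4.574 − 1 = 3.574 mm.
So σ = E(δ_free − g)/L = 192×10³ × 3.574/2425 = 282.9 MPa.
P = σA = 282.9 × 2025 = 572.9 kN.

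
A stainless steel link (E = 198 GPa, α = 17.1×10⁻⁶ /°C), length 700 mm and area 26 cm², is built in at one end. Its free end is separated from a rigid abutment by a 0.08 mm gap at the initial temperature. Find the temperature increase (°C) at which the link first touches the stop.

ΔT ≈ 6.68 °C

Contact occurs when the free expansion equals the gap: αΔT L = 0.08 mm.
ΔT = 0.08 / (17.1×10⁻⁶ × 700) = 6.683 °C.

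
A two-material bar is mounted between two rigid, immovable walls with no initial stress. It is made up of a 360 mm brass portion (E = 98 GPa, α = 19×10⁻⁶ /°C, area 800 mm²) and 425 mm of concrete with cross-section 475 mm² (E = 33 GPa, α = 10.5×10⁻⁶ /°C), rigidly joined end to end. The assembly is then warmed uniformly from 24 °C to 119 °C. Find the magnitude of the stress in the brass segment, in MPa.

With the walls removed the bar would change length by δ_free = Σ αᵢΔT Lᵢ = 19×10⁻⁶×95×360 + 10.5×10⁻⁶×95×425 = 1.074 mm.
The walls prevent any net length change, so an axial force P (same in every segment) develops. Compatibility: P · Σ Lᵢ/(AᵢEᵢ) = δ_free.
The series flexibility is Σ Lᵢ/(AᵢEᵢ) = 360/(800×98×10³) + 425/(475×33×10³) = 3.171×10⁻⁵ mm/N.
So P = 1.074 / 3.171×10⁻⁵ = 33.87 kN, compressive.
σ_{brass} = P / A = 33870 / 800 = 42.33 MPa.

σ ≈ 42.3 MPa (compressive)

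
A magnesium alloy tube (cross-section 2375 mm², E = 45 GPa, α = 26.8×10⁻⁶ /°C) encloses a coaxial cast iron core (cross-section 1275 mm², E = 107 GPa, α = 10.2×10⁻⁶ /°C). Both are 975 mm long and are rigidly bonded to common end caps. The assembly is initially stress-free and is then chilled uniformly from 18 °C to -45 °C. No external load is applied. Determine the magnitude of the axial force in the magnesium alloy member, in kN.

P ≈ 62.7 kN (tensile in the magnesium alloy)

The magnesium alloy has the larger α, so on cooling it would change length more than the cast iron if both were free. The rigid plates force a common final length, so the magnesium alloy is put into tension and the cast iron into compression, with equal and opposite forces P (no external load).
Compatibility of the two members (thermal + elastic change equal): (α₁ − α₂)ΔT = P·[1/(A₁E₁) + 1/(A₂E₂)].
|α₁ − α₂|·ΔT = 16.6×10⁻⁶ × 63 = 0.001046.
1/(A₁E₁) + 1/(A₂E₂) = 1/(2375×45×10³) + 1/(1275×107×10³) = 1.669×10⁻⁸ N⁻¹.
So P = 0.001046 / 1.669×10⁻⁸ = 62.67 kN.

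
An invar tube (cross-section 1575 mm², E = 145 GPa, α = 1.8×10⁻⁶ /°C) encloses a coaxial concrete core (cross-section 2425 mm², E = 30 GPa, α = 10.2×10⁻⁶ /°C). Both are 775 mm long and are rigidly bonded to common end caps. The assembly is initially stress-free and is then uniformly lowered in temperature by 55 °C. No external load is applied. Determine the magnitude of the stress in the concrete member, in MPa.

σ ≈ 10.5 MPa (tensile)

The concrete has the larger α, so on cooling it would change length more than the invar if both were free. The rigid plates force a common final length, so the concrete is put into tension and the invar into compression, with equal and opposite forces P (no external load).
Setting the final lengths equal and cancelling L: (α₁ − α₂)ΔT = P/(A₁E₁) + P/(A₂E₂).
|α₁ − α₂|·ΔT = 8.4×10⁻⁶ × 55 = 0.000462.
1/(A₁E₁) + 1/(A₂E₂) = 1/(1575×145×10³) + 1/(2425×30×10³) = 1.812×10⁻⁸ N⁻¹.
P = 0.000462 / 1.812×10⁻⁸ = 25490 N = 25.49 kN.
σ_{concrete} = P/A₂ = 25490/2425 = 10.51 MPa, tensile.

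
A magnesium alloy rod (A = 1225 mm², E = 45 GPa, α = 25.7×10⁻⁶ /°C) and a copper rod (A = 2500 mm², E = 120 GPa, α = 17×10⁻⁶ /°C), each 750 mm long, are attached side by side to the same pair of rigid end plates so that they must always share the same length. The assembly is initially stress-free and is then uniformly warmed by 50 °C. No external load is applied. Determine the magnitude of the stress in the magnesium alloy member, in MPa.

Equilibrium of a rigid end plate with no external load gives equal and opposite internal forces ±P in the two members. Since α_{magnesium alloy} > α_{copper}, heating drives the magnesium alloy into compression and the copper into tension.
Compatibility of the two members (thermal + elastic change equal): (α₁ − α₂)ΔT = P·[1/(A₁E₁) + 1/(A₂E₂)].
|α₁ − α₂|·ΔT = 8.7×10⁻⁶ × 50 = 0.000435.
1/(A₁E₁) + 1/(A₂E₂) = 1/(1225×45×10³) + 1/(2500×120×10³) = 2.147×10⁻⁸ N⁻¹.
So P = 0.000435 / 2.147×10⁻⁸ = 20.26 kN.
σ_{magnesium alloy} = P/A₁ = 20260/1225 = 16.54 MPa, compressive.

σ ≈ 16.5 MPa (compressive)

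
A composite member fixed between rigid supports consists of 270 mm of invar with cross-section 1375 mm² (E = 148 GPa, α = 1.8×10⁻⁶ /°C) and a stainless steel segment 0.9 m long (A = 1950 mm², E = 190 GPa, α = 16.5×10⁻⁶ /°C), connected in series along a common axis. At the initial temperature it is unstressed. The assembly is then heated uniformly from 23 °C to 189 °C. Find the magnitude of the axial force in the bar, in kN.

If the supports were absent, the total length change would be Σ αᵢΔT Lᵢ = 1.8×10⁻⁶×166×270 + 16.5×10⁻⁶×166×900 = 2.546 mm.
Since the ends are fixed, an axial force P builds up, equal in every segment, with P · Σ Lᵢ/(AᵢEᵢ) = δ_free.
Σ Lᵢ/(AᵢEᵢ) = 270/(1375×148×10³) + 900/(1950×190×10³) = 3.756×10⁻⁶ mm/N.
So P = 2.546 / 3.756×10⁻⁶ = 677.8 kN, compressive.

P ≈ 678 kN (compressive)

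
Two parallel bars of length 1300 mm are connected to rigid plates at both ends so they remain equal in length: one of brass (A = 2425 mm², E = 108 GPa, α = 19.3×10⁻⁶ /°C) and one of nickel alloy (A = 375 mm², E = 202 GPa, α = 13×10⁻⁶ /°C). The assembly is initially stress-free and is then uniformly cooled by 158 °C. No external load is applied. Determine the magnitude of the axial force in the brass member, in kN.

P ≈ 58.5 kN (tensile in the brass)

The brass has the larger α, so on cooling it would change length more than the nickel alloy if both were free. The rigid plates force a common final length, so the brass is put into tension and the nickel alloy into compression, with equal and opposite forces P (no external load).
Setting the final lengths equal and cancelling L: (α₁ − α₂)ΔT = P/(A₁E₁) + P/(A₂E₂).
|α₁ − α₂|·ΔT = 6.3×10⁻⁶ × 158 = 0.0009954.
1/(A₁E₁) + 1/(A₂E₂) = 1/(2425×108×10³) + 1/(375×202×10³) = 1.702×10⁻⁸ N⁻¹.
P = 0.0009954 / 1.702×10⁻⁸ = 58490 N = 58.49 kN.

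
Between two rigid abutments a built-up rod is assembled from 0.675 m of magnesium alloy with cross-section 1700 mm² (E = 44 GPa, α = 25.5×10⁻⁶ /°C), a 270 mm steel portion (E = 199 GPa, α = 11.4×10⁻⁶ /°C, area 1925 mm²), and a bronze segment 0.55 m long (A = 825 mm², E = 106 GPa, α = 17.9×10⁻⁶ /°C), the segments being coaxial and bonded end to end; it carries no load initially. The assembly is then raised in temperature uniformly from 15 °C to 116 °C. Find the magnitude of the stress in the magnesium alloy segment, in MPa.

σ ≈ 112 MPa (compressive)

With the walls removed the bar would change length by δ_free = Σ αᵢΔT Lᵢ = 25.5×10⁻⁶×101×675 + 11.4×10⁻⁶×101×270 + 17.9×10⁻⁶×101×550 = 3.044 mm.
Since the ends are fixed, an axial force P builds up, equal in every segment, with P · Σ Lᵢ/(AᵢEᵢ) = δ_free.
Σ Lᵢ/(AᵢEᵢ) = 675/(1700×44×10³) + 270/(1925×199×10³) + 550/(825×106×10³) = 1.602×10⁻⁵ mm/N.
So P = 3.044 / 1.602×10⁻⁵ = 190 kN, compressive.
σ_{magnesium alloy} = P / A = 190000 / 1700 = 111.8 MPa.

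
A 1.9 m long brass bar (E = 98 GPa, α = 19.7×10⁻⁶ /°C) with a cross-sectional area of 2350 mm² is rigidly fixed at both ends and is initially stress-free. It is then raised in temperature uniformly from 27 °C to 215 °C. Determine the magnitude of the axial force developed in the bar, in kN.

P ≈ 853 kN (compressive)

Full restraint means ε = 0, so the stress is σ = EαΔT = 98×10³ × 19.7×10⁻⁶ × 188 = 363 MPa.
Axial force P = σA = 363 × 2350 = 852900 N = 852.9 kN, compressive.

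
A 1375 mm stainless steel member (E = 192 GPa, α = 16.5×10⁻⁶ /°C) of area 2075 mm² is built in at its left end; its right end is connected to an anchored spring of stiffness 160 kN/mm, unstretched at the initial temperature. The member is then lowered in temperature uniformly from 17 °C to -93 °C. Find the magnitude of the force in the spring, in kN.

Free thermal contraction: δ_free = αΔT L = 16.5×10⁻⁶ × 110 × 1375 = 2.496 mm.
Let P be the tensile force in the spring. The member extends elastically by PL/(AE) and the spring stretches by P/k; together these equal δ_free.
P [ L/(AE) + 1/k ] = δ_free → P [ 1375/(2075×192×10³) + 1/(160×10³) ] = 2.496.
P = 2.496 / 9.701×10⁻⁶ = 257200 N.

P ≈ 257 kN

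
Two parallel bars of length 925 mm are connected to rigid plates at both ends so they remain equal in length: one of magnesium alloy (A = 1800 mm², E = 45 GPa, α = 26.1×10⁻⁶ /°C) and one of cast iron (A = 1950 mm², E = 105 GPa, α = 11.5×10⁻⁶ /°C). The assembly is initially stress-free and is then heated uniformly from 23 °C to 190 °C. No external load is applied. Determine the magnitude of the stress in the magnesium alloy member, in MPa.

Equilibrium of a rigid end plate with no external load gives equal and opposite internal forces ±P in the two members. Since α_{magnesium alloy} > α_{cast iron}, heating drives the magnesium alloy into compression and the cast iron into tension.
Setting the final lengths equal and cancelling L: (α₁ − α₂)ΔT = P/(A₁E₁) + P/(A₂E₂).
|α₁ − α₂|·ΔT = 14.6×10⁻⁶ × 167 = 0.002438.
1/(A₁E₁) + 1/(A₂E₂) = 1/(1800×45×10³) + 1/(1950×105×10³) = 1.723×10⁻⁸ N⁻¹.
P = 0.002438 / 1.723×10⁻⁸ = 141500 N = 141.5 kN.
σ_{magnesium alloy} = P/A₁ = 141500/1800 = 78.62 MPa, compressive.

σ ≈ 78.6 MPa (compressive)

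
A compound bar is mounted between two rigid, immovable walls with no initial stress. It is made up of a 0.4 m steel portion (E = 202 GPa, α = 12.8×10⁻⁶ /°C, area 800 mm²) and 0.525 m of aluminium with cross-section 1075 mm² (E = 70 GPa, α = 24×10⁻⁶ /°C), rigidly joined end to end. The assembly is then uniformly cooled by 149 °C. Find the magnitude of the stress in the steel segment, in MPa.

If the supports were absent, the total length change would be Σ αᵢΔT Lᵢ = 12.8×10⁻⁶×149×400 + 24×10⁻⁶×149×525 = 2.64 mm.
The walls prevent any net length change, so an axial force P (same in every segment) develops. Compatibility: P · Σ Lᵢ/(AᵢEᵢ) = δ_free.
Σ Lᵢ/(AᵢEᵢ) = 400/(800×202×10³) + 525/(1075×70×10³) = 9.452×10⁻⁶ mm/N.
Hence P = δ_free / Σ(L/AE) = 2.64/9.452×10⁻⁶ = 279.3 kN (tensile).
σ_{steel} = P / A = 279300 / 800 = 349.2 MPa.

σ ≈ 349 MPa (tensile)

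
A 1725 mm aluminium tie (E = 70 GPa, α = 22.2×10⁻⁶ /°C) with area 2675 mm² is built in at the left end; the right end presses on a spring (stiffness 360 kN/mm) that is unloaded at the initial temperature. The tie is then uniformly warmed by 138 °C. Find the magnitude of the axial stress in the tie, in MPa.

σ ≈ 165 MPa (compressive)

The unrestrained thermal change is αΔT L = 22.2×10⁻⁶ × 138 × 1725 = 5.285 mm.
Let P be the compressive force at the spring. The tie shortens elastically by PL/(AE) and the spring compresses by P/k; together these equal δ_free.
P [ L/(AE) + 1/k ] = δ_free → P [ 1725/(2675×70×10³) + 1/(360×10³) ] = 5.285.
P = 5.285 / 1.199×10⁻⁵ = 440800 N.
σ = P/A = 440800/2675 = 164.8 MPa.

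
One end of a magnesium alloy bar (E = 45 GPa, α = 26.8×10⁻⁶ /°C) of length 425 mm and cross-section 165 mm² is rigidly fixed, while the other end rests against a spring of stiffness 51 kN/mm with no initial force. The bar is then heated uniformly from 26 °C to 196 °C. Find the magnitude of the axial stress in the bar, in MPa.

Free thermal expansion: δ_free = αΔT L = 26.8×10⁻⁶ × 170 × 425 = 1.936 mm.
Let P be the compressive force at the spring. The bar shortens elastically by PL/(AE) and the spring compresses by P/k; together these equal δ_free.
So P = δ_free / [L/(AE) + 1/k] = 1.936 / [ 425/(165×45×10³) + 1/(51×10³) ].
P = 1.936 / 7.685×10⁻⁵ = 25200 N.
σ = P/A = 25200/165 = 152.7 MPa.

σ ≈ 153 MPa (compressive)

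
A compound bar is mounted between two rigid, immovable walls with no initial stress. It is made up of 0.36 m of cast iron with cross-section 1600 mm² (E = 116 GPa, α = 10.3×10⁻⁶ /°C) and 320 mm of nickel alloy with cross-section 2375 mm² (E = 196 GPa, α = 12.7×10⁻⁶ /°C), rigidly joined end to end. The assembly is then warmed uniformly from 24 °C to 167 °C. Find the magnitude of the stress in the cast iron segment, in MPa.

Free thermal expansion of the whole bar: Σ αᵢΔT Lᵢ = 10.3×10⁻⁶×143×360 + 12.7×10⁻⁶×143×320 = 1.111 mm.
The walls prevent any net length change, so an axial force P (same in every segment) develops. Compatibility: P · Σ Lᵢ/(AᵢEᵢ) = δ_free.
Σ Lᵢ/(AᵢEᵢ) = 360/(1600×116×10³) + 320/(2375×196×10³) = 2.627×10⁻⁶ mm/N.
P = 1.111 / 2.627×10⁻⁶ = 423100 N = 423.1 kN, compressive.
σ_{cast iron} = P / A = 423100 / 1600 = 264.4 MPa.

σ ≈ 264 MPa (compressive)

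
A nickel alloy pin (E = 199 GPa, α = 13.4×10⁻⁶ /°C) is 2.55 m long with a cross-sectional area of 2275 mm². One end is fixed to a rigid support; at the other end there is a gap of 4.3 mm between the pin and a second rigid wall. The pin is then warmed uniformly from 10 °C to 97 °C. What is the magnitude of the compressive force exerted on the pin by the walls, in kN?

P ≈ 0 kN

Unrestrained expansion: δ_free = αΔT L = 13.4×10⁻⁶ × 87 × 2550 = 2.973 mm.
Since δ_free = 2.97 mm is less than the 4.3 mm gap, the pin never touches the wall. No axial force develops.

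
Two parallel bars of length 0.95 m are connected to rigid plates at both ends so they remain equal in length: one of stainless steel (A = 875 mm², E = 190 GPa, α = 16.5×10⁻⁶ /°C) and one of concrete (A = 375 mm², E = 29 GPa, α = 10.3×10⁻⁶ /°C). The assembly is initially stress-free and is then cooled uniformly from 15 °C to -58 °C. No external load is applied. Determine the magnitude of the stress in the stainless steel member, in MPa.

Equilibrium of a rigid end plate with no external load gives equal and opposite internal forces ±P in the two members. Since α_{stainless steel} > α_{concrete}, cooling drives the stainless steel into tension and the concrete into compression.
Compatibility of the two members (thermal + elastic change equal): (α₁ − α₂)ΔT = P·[1/(A₁E₁) + 1/(A₂E₂)].
|α₁ − α₂|·ΔT = 6.2×10⁻⁶ × 73 = 0.0004526.
1/(A₁E₁) + 1/(A₂E₂) = 1/(875×190×10³) + 1/(375×29×10³) = 9.797×10⁻⁸ N⁻¹.
So P = 0.0004526 / 9.797×10⁻⁸ = 4.62 kN.
σ_{stainless steel} = P/A₁ = 4620/875 = 5.28 MPa, tensile.

σ ≈ 5.28 MPa (tensile)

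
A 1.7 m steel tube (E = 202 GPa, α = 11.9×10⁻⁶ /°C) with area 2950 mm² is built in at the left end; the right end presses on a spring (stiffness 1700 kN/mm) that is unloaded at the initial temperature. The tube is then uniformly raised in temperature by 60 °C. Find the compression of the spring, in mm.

δ ≈ 0.207 mm

The unrestrained thermal change is αΔT L = 11.9×10⁻⁶ × 60 × 1700 = 1.214 mm.
With a force P in the spring, the elastic change of the tube is PL/(AE) and that of the spring is P/k; compatibility requires their sum to equal δ_free.
So P = δ_free / [L/(AE) + 1/k] = 1.214 / [ 1700/(2950×202×10³) + 1/(1700×10³) ].
P = 1.214 / 3.441×10⁻⁶ = 352700 N.
Spring compression = P/k = 352700/(1700×10³) = 0.2075 mm.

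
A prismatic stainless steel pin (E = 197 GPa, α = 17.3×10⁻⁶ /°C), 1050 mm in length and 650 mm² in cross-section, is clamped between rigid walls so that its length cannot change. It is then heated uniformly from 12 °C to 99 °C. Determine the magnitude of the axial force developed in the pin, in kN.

P ≈ 193 kN (compressive)

With zero net strain, σ = E·αΔT = 197 GPa × 17.3×10⁻⁶ × 87 = 296.5 MPa.
Then P = σA = 296.5 × 650 mm² = 192.7 kN, compressive.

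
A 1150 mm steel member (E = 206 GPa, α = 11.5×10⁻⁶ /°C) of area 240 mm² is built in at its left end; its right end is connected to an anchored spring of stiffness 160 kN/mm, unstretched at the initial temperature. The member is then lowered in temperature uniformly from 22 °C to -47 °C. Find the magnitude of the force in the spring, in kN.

If the spring were absent the member would shorten by αΔT L = 11.5×10⁻⁶ × 69 × 1150 = 0.9125 mm.
Let P be the tensile force in the spring. The member extends elastically by PL/(AE) and the spring stretches by P/k; together these equal δ_free.
So P = δ_free / [L/(AE) + 1/k] = 0.9125 / [ 1150/(240×206×10³) + 1/(160×10³) ].
P = 0.9125 / 2.951×10⁻⁵ = 30920 N.

P ≈ 30.9 kN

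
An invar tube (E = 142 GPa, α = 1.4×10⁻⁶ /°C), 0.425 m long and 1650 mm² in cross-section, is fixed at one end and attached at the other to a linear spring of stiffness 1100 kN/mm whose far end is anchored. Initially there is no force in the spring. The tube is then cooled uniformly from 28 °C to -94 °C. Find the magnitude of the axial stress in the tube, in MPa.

The unrestrained thermal change is αΔT L = 1.4×10⁻⁶ × 122 × 425 = 0.07259 mm.
With a force P in the spring, the elastic change of the tube is PL/(AE) and that of the spring is P/k; compatibility requires their sum to equal δ_free.
P [ L/(AE) + 1/k ] = δ_free → P [ 425/(1650×142×10³) + 1/(1100×10³) ] = 0.07259.
P = 0.07259 / 2.723×10⁻⁶ = 26660 N.
σ = P/A = 26660/1650 = 16.16 MPa.

σ ≈ 16.2 MPa (tensile)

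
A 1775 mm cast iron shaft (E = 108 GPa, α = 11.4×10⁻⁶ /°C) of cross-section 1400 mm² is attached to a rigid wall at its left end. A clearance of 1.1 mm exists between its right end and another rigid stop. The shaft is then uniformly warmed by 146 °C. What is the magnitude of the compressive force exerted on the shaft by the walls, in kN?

Free thermal elongation = αΔT L = 11.4×10⁻⁶ × 146 × 1775 = 2.954 mm.
After closing the 1.1 mm clearance, 2.954 − 1.1 = 1.854 mm of expansion remains to be suppressed by the wall.
So σ = E(δ_free − g)/L = 108×10³ × 1.854/1775 = 112.8 MPa.
Force on the wall = σA = 112.8 × 1400 mm² = 158 kN.

P ≈ 158 kN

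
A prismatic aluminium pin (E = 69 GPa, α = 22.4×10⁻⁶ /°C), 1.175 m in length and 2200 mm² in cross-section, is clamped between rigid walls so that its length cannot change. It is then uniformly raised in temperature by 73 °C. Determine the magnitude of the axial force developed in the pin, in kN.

With zero net strain, σ = E·αΔT = 69 GPa × 22.4×10⁻⁶ × 73 = 112.8 MPa.
Axial force P = σA = 112.8 × 2200 = 248200 N = 248.2 kN, compressive.

P ≈ 248 kN (compressive)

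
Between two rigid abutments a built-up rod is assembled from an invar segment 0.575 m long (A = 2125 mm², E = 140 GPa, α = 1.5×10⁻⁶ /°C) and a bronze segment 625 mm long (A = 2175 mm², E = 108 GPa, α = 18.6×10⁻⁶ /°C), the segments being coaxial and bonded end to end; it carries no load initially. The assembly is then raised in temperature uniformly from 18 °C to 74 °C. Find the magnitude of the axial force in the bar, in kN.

Free thermal expansion of the whole bar: Σ αᵢΔT Lᵢ = 1.5×10⁻⁶×56×575 + 18.6×10⁻⁶×56×625 = 0.6993 mm.
The rigid supports impose zero overall length change; the single axial force P common to all segments must satisfy P Σ Lᵢ/(AᵢEᵢ) = δ_free.
Σ Lᵢ/(AᵢEᵢ) = 575/(2125×140×10³) + 625/(2175×108×10³) = 4.593×10⁻⁶ mm/N.
P = 0.6993 / 4.593×10⁻⁶ = 152200 N = 152.2 kN, compressive.

P ≈ 152 kN (compressive)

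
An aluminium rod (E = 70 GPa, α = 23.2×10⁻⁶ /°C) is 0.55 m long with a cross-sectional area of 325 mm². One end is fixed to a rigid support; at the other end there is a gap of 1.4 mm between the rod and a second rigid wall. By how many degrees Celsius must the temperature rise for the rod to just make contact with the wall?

ΔT ≈ 110 °C

Contact occurs when the free expansion equals the gap: αΔT L = 1.4 mm.
So ΔT = g/(αL) = 1.4/(23.2×10⁻⁶ × 550) = 109.7 °C.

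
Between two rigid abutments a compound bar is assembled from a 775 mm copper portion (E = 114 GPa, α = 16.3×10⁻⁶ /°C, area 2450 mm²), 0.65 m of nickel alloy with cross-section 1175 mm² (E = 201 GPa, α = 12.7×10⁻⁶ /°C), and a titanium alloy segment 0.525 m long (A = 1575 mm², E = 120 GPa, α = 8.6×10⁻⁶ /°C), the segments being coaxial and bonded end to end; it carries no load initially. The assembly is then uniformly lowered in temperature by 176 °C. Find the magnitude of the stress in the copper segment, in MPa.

σ ≈ 220 MPa (tensile)

If the supports were absent, the total length change would be Σ αᵢΔT Lᵢ = 16.3×10⁻⁶×176×775 + 12.7×10⁻⁶×176×650 + 8.6×10⁻⁶×176×525 = 4.471 mm.
The rigid supports impose zero overall length change; the single axial force P common to all segments must satisfy P Σ Lᵢ/(AᵢEᵢ) = δ_free.
Σ Lᵢ/(AᵢEᵢ) = 775/(2450×114×10³) + 650/(1175×201×10³) + 525/(1575×120×10³) = 8.305×10⁻⁶ mm/N.
So P = 4.471 / 8.305×10⁻⁶ = 538.3 kN, tensile.
σ_{copper} = P / A = 538300 / 2450 = 219.7 MPa.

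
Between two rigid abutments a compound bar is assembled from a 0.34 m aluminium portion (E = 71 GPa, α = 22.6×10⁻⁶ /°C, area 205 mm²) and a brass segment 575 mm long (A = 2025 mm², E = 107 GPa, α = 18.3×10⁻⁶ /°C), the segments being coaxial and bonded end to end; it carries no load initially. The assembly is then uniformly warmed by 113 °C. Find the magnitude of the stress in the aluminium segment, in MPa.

If the supports were absent, the total length change would be Σ αᵢΔT Lᵢ = 22.6×10⁻⁶×113×340 + 18.3×10⁻⁶×113×575 = 2.057 mm.
The rigid supports impose zero overall length change; the single axial force P common to all segments must satisfy P Σ Lᵢ/(AᵢEᵢ) = δ_free.
The series flexibility is Σ Lᵢ/(AᵢEᵢ) = 340/(205×71×10³) + 575/(2025×107×10³) = 2.601×10⁻⁵ mm/N.
Hence P = δ_free / Σ(L/AE) = 2.057/2.601×10⁻⁵ = 79.09 kN (compressive).
σ_{aluminium} = P / A = 79090 / 205 = 385.8 MPa.

σ ≈ 386 MPa (compressive)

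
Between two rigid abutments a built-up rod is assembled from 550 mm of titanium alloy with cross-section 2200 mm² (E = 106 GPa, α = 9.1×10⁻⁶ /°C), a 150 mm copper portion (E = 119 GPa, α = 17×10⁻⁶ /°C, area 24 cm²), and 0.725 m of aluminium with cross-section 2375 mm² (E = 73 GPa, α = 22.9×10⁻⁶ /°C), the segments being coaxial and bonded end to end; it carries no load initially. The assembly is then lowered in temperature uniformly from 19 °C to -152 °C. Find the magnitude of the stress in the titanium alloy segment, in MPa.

With the walls removed the bar would change length by δ_free = Σ αᵢΔT Lᵢ = 9.1×10⁻⁶×171×550 + 17×10⁻⁶×171×150 + 22.9×10⁻⁶×171×725 = 4.131 mm.
The walls prevent any net length change, so an axial force P (same in every segment) develops. Compatibility: P · Σ Lᵢ/(AᵢEᵢ) = δ_free.
The series flexibility is Σ Lᵢ/(AᵢEᵢ) = 550/(2200×106×10³) + 150/(2400×119×10³) + 725/(2375×73×10³) = 7.065×10⁻⁶ mm/N.
So P = 4.131 / 7.065×10⁻⁶ = 584.7 kN, tensile.
σ_{titanium alloy} = P / A = 584700 / 2200 = 265.8 MPa.

σ ≈ 266 MPa (tensile)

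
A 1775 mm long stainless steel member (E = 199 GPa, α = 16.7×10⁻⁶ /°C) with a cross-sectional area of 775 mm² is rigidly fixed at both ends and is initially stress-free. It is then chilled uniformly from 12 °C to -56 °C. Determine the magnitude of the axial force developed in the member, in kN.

Full restraint means ε = 0, so the stress is σ = EαΔT = 199×10³ × 16.7×10⁻⁶ × 68 = 226 MPa.
Axial force P = σA = 226 × 775 = 175100 N = 175.1 kN, tensile.

P ≈ 175 kN (tensile)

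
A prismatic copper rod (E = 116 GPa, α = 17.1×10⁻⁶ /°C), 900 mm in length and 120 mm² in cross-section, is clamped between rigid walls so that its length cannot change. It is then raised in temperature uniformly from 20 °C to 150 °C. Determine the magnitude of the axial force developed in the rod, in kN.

P ≈ 30.9 kN (compressive)

The ends cannot move, so σ = EαΔT = 116×10³ × 17.1×10⁻⁶ × 130 = 257.9 MPa.
P = AEαΔT = 120 × 116×10³ × 17.1×10⁻⁶ × 130 = 30.94 kN (compressive).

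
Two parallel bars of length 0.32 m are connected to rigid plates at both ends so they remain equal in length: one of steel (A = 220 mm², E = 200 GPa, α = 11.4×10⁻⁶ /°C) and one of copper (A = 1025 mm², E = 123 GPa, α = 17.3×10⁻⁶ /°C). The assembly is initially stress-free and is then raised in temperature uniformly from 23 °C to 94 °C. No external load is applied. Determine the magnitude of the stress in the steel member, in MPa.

σ ≈ 62.1 MPa (tensile)

Both members must finish at the same length. With the larger α, the copper tends to over-expand; the plates restrain it, putting the copper in compression and the steel in tension. With no external load the two internal forces are equal and opposite, magnitude P.
Equating the net (thermal + elastic) strains gives |α₁ − α₂|·ΔT = P·[1/(A₁E₁) + 1/(A₂E₂)].
|α₁ − α₂|·ΔT = 5.9×10⁻⁶ × 71 = 0.0004189.
1/(A₁E₁) + 1/(A₂E₂) = 1/(220×200×10³) + 1/(1025×123×10³) = 3.066×10⁻⁸ N⁻¹.
So P = 0.0004189 / 3.066×10⁻⁸ = 13.66 kN.
σ_{steel} = P/A₁ = 13660/220 = 62.11 MPa, tensile.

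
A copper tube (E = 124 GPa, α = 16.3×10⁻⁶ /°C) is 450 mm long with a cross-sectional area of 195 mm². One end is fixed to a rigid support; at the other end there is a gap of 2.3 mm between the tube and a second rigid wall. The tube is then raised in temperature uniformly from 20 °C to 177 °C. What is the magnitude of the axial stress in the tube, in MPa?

σ ≈ 0 MPa

Unrestrained expansion: δ_free = αΔT L = 16.3×10⁻⁶ × 157 × 450 = 1.152 mm.
This is smaller than the 2.3 mm clearance, so the tube expands freely without reaching the stop — the stress is zero.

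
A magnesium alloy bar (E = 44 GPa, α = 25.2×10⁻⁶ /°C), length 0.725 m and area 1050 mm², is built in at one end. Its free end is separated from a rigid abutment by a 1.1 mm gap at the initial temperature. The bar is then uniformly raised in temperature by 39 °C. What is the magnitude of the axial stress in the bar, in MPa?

σ ≈ 0 MPa

Free thermal elongation = αΔT L = 25.2×10⁻⁶ × 39 × 725 = 0.7125 mm.
Since δ_free = 0.713 mm is less than the 1.1 mm gap, the bar never touches the wall. No axial force develops.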